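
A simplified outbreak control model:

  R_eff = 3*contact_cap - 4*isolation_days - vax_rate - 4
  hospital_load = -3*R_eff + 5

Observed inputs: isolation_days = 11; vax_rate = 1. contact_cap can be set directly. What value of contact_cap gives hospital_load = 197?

contact_cap = -5

Substituting into the R_eff equation gives R_eff = 3*contact_cap - 49.
Substituting into the hospital_load equation gives hospital_load = -9*contact_cap + 152.
Solve -9*contact_cap + 152 = 197: contact_cap = (197 - 152) / -9 = -5.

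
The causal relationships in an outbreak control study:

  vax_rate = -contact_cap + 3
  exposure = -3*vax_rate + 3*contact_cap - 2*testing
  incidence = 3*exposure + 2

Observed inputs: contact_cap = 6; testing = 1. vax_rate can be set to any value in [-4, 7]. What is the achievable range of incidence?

Intervening on vax_rate fixes its value directly, overriding its dependence on contact_cap.
Substituting into the exposure equation gives exposure = -3*vax_rate + 16.
Substituting into the incidence equation gives incidence = -9*vax_rate + 50.
Linear in vax_rate, so extremes are at the endpoints: vax_rate = -4 gives incidence = 86; vax_rate = 7 gives incidence = -13.

-13 to 86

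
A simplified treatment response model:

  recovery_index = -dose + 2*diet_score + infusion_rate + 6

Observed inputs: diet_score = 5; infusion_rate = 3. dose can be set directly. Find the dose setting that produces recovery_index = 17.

Substituting into the recovery_index equation gives recovery_index = -dose + 19.
Solve -dose + 19 = 17: dose = (17 - 19) / -1 = 2.

dose = 2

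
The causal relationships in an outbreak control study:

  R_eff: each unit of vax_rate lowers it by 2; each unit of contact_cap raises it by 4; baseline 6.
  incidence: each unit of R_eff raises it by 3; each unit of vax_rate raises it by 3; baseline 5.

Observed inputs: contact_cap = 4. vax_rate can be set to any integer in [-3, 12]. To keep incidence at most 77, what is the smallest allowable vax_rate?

Substituting into the R_eff equation gives R_eff = -2*vax_rate + 22.
Substituting into the incidence equation gives incidence = -3*vax_rate + 71.
Require -3*vax_rate + 71 ≤ 77, so vax_rate ≥ -2.
The smallest integer in [-3, 12] satisfying this is -2.

vax_rate = -2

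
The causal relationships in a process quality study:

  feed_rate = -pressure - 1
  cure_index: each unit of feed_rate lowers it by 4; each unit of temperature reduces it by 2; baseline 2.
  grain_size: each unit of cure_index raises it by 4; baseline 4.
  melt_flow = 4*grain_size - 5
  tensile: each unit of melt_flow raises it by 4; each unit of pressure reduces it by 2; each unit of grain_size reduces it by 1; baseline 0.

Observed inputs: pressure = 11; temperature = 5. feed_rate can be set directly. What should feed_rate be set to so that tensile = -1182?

feed_rate = 3

Intervening on feed_rate fixes its value directly, overriding its dependence on pressure.
Substituting into the cure_index equation gives cure_index = -4*feed_rate - 8.
So grain_size = -16*feed_rate - 28.
Substituting into the melt_flow equation gives melt_flow = -64*feed_rate - 117.
Substituting into the tensile equation gives tensile = -240*feed_rate - 462.
Solve -240*feed_rate - 462 = -1182: feed_rate = (-1182 + 462) / -240 = 3.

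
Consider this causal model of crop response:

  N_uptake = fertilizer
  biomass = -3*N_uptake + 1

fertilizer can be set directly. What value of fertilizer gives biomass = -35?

fertilizer = 12

Substituting into the biomass equation gives biomass = -3*fertilizer + 1.
Solve -3*fertilizer + 1 = -35: fertilizer = (-35 - 1) / -3 = 12.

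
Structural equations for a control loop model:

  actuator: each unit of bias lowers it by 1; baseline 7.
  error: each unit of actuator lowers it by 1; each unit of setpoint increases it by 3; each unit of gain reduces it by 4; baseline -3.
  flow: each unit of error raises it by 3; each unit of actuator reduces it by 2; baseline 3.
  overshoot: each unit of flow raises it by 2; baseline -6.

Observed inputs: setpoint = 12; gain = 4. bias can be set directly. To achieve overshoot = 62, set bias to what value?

Substituting into the error equation gives error = bias + 10.
Substituting into the flow equation gives flow = 5*bias + 19.
Substituting into the overshoot equation gives overshoot = 10*bias + 32.
Solve 10*bias + 32 = 62: bias = (62 - 32) / 10 = 3.

bias = 3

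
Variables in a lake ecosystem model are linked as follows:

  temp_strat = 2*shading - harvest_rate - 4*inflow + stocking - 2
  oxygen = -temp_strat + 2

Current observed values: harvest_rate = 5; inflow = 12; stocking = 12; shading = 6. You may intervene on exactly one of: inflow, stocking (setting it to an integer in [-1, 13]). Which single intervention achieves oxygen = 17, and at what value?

Intervening on inflow: with other inputs at their observed values, oxygen = 4*inflow - 15. Solving for 17 gives inflow = 8, within [-1, 13].
Intervening on stocking: oxygen = -stocking + 45. Reaching 17 requires stocking = 28, outside [-1, 13].

set inflow = 8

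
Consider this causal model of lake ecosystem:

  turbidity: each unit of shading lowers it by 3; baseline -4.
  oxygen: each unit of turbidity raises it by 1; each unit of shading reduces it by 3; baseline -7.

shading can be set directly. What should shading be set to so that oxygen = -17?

shading = 1

Substituting into the oxygen equation gives oxygen = -6*shading - 11.
Solve -6*shading - 11 = -17: shading = (-17 + 11) / -6 = 1.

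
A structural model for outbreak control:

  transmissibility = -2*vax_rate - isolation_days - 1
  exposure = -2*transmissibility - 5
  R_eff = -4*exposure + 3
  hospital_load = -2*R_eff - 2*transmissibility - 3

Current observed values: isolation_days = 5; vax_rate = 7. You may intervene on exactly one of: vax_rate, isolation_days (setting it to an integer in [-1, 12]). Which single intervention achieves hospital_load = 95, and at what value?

Intervening on vax_rate: with other inputs at their observed values, hospital_load = 36*vax_rate + 59. Solving for 95 gives vax_rate = 1, within [-1, 12].
Intervening on isolation_days: hospital_load = 18*isolation_days + 221. Reaching 95 requires isolation_days = -7, outside [-1, 12].

set vax_rate = 1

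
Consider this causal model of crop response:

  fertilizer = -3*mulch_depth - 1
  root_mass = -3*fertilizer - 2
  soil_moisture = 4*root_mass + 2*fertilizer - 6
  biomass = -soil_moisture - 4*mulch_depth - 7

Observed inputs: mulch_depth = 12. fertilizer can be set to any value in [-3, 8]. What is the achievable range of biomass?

-71 to 39

Intervening on fertilizer fixes its value directly, overriding its dependence on mulch_depth.
Substituting into the soil_moisture equation gives soil_moisture = -10*fertilizer - 14.
So biomass = 10*fertilizer - 41.
Linear in fertilizer, so extremes are at the endpoints: fertilizer = -3 gives biomass = -71; fertilizer = 8 gives biomass = 39.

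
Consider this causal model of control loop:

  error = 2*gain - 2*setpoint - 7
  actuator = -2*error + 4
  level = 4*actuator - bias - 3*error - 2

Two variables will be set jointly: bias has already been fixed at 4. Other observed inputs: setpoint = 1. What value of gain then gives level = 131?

With bias held at 4:
Substituting into the error equation gives error = 2*gain - 9.
This gives actuator = -4*gain + 22.
This gives level = -22*gain + 109.
Solve -22*gain + 109 = 131: gain = (131 - 109) / -22 = -1.

gain = -1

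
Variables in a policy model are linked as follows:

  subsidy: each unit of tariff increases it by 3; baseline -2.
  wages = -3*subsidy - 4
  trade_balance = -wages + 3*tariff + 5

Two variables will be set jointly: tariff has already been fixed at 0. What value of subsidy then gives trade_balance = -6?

subsidy = -5

With tariff held at 0:
Intervening on subsidy fixes its value directly, overriding its dependence on tariff.
Substituting into the trade_balance equation gives trade_balance = 3*subsidy + 9.
Solve 3*subsidy + 9 = -6: subsidy = (-6 - 9) / 3 = -5.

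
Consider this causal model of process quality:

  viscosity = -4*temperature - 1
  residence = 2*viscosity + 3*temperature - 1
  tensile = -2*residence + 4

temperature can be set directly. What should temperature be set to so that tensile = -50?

temperature = -6

Substituting into the residence equation gives residence = -5*temperature - 3.
This gives tensile = 10*temperature + 10.
Solve 10*temperature + 10 = -50: temperature = (-50 - 10) / 10 = -6.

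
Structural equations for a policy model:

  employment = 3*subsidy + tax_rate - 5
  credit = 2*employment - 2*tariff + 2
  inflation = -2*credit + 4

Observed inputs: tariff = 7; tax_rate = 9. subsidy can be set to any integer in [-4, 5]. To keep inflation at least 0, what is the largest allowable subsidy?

subsidy = 1

Substituting into the employment equation gives employment = 3*subsidy + 4.
So credit = 6*subsidy - 4.
Substituting into the inflation equation gives inflation = -12*subsidy + 12.
Require -12*subsidy + 12 ≥ 0, so subsidy ≤ 1.
The largest integer in [-4, 5] satisfying this is 1.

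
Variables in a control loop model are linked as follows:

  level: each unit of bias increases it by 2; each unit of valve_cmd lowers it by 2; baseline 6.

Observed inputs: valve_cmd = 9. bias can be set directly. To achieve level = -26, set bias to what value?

Substituting into the level equation gives level = 2*bias - 12.
Solve 2*bias - 12 = -26: bias = (-26 + 12) / 2 = -7.

bias = -7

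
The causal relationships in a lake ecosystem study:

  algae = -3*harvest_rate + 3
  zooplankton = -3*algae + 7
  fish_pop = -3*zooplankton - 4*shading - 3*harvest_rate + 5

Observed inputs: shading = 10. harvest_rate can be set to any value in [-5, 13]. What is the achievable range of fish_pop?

-419 to 121

Substituting into the zooplankton equation gives zooplankton = 9*harvest_rate - 2.
This gives fish_pop = -30*harvest_rate - 29.
Linear in harvest_rate, so extremes are at the endpoints: harvest_rate = -5 gives fish_pop = 121; harvest_rate = 13 gives fish_pop = -419.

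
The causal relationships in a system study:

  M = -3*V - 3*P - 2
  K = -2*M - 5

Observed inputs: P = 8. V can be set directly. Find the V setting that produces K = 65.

Substituting into the M equation gives M = -3*V - 26.
Substituting into the K equation gives K = 6*V + 47.
Solve 6*V + 47 = 65: V = (65 - 47) / 6 = 3.

V = 3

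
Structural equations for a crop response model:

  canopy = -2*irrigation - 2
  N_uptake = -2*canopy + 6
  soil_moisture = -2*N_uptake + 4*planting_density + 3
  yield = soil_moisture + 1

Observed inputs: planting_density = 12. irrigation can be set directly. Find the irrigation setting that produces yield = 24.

Substituting into the N_uptake equation gives N_uptake = 4*irrigation + 10.
This gives soil_moisture = -8*irrigation + 31.
So yield = -8*irrigation + 32.
Solve -8*irrigation + 32 = 24: irrigation = (24 - 32) / -8 = 1.

irrigation = 1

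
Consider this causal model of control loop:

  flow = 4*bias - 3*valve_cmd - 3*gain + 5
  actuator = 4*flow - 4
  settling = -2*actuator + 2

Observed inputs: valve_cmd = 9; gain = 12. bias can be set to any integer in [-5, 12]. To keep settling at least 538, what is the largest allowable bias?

bias = -2

Substituting into the flow equation gives flow = 4*bias - 58.
This gives actuator = 16*bias - 236.
This gives settling = -32*bias + 474.
Require -32*bias + 474 ≥ 538, so bias ≤ -2.
The largest integer in [-5, 12] satisfying this is -2.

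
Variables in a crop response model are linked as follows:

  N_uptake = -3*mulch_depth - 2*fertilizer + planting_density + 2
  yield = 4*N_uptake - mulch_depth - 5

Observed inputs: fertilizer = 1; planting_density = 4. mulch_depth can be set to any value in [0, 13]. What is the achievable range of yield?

-158 to 11

Substituting into the N_uptake equation gives N_uptake = -3*mulch_depth + 4.
Substituting into the yield equation gives yield = -13*mulch_depth + 11.
Linear in mulch_depth, so extremes are at the endpoints: mulch_depth = 0 gives yield = 11; mulch_depth = 13 gives yield = -158.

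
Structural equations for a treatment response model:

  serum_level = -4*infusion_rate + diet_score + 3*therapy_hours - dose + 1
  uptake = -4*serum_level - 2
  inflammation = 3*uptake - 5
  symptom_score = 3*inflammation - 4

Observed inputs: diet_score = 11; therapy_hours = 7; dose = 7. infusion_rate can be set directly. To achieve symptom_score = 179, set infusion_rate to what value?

infusion_rate = 8

Substituting into the serum_level equation gives serum_level = -4*infusion_rate + 26.
This gives uptake = 16*infusion_rate - 106.
inflammation becomes 48*infusion_rate - 323.
This gives symptom_score = 144*infusion_rate - 973.
Solve 144*infusion_rate - 973 = 179: infusion_rate = (179 + 973) / 144 = 8.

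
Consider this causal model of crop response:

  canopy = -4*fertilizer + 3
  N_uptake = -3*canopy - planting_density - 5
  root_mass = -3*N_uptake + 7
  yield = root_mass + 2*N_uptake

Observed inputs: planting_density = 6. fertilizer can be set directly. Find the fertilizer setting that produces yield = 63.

fertilizer = -3

Substituting into the N_uptake equation gives N_uptake = 12*fertilizer - 20.
root_mass becomes -36*fertilizer + 67.
yield becomes -12*fertilizer + 27.
Solve -12*fertilizer + 27 = 63: fertilizer = (63 - 27) / -12 = -3.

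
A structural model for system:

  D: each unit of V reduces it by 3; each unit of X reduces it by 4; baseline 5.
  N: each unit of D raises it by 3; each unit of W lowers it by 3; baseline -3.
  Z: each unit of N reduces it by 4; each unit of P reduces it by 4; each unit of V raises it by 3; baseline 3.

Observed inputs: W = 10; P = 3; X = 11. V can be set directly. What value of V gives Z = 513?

Substituting into the D equation gives D = -3*V - 39.
N becomes -9*V - 150.
This gives Z = 39*V + 591.
Solve 39*V + 591 = 513: V = (513 - 591) / 39 = -2.

V = -2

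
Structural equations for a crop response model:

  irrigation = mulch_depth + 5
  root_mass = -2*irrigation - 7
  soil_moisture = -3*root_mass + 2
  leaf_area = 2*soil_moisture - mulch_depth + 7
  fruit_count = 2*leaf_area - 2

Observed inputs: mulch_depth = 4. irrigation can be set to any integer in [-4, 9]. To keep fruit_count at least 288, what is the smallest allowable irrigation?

Intervening on irrigation fixes its value directly, overriding its dependence on mulch_depth.
Substituting into the soil_moisture equation gives soil_moisture = 6*irrigation + 23.
Substituting into the leaf_area equation gives leaf_area = 12*irrigation + 49.
This gives fruit_count = 24*irrigation + 96.
Require 24*irrigation + 96 ≥ 288, so irrigation ≥ 8.
The smallest integer in [-4, 9] satisfying this is 8.

irrigation = 8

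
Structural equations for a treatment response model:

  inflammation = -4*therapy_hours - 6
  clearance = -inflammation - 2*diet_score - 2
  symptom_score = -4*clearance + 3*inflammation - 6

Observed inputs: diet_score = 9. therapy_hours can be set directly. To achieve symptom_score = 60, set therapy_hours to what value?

therapy_hours = -1

Substituting into the clearance equation gives clearance = 4*therapy_hours - 14.
Substituting into the symptom_score equation gives symptom_score = -28*therapy_hours + 32.
Solve -28*therapy_hours + 32 = 60: therapy_hours = (60 - 32) / -28 = -1.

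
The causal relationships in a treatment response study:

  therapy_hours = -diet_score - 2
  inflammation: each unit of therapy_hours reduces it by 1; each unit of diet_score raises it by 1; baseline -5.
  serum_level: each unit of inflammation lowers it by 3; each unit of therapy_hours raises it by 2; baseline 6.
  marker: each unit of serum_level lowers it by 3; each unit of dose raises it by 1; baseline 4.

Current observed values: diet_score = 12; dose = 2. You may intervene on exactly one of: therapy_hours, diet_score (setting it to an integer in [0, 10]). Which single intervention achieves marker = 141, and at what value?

Intervening on therapy_hours: marker = -15*therapy_hours + 51. Reaching 141 requires therapy_hours = -6, outside [0, 10].
Intervening on diet_score: with other inputs at their observed values, marker = 24*diet_score - 27. Solving for 141 gives diet_score = 7, within [0, 10].

set diet_score = 7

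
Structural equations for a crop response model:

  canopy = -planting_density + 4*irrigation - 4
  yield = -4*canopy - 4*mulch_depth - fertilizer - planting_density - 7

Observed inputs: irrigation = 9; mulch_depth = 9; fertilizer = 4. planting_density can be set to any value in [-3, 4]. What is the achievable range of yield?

Substituting into the canopy equation gives canopy = -planting_density + 32.
yield becomes 3*planting_density - 175.
Linear in planting_density, so extremes are at the endpoints: planting_density = -3 gives yield = -184; planting_density = 4 gives yield = -163.

-184 to -163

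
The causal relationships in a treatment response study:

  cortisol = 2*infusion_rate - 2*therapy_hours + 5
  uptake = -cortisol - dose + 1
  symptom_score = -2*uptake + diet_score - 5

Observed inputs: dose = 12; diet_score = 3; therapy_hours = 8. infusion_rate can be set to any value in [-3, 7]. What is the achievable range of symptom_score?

-14 to 26

Substituting into the cortisol equation gives cortisol = 2*infusion_rate - 11.
This gives uptake = -2*infusion_rate.
Substituting into the symptom_score equation gives symptom_score = 4*infusion_rate - 2.
Linear in infusion_rate, so extremes are at the endpoints: infusion_rate = -3 gives symptom_score = -14; infusion_rate = 7 gives symptom_score = 26.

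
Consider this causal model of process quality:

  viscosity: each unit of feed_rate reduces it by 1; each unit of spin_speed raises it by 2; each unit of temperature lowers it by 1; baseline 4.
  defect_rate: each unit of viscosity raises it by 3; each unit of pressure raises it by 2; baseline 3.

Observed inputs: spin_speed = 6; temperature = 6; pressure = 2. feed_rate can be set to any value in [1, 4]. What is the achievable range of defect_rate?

25 to 34

Substituting into the viscosity equation gives viscosity = -feed_rate + 10.
Substituting into the defect_rate equation gives defect_rate = -3*feed_rate + 37.
Linear in feed_rate, so extremes are at the endpoints: feed_rate = 1 gives defect_rate = 34; feed_rate = 4 gives defect_rate = 25.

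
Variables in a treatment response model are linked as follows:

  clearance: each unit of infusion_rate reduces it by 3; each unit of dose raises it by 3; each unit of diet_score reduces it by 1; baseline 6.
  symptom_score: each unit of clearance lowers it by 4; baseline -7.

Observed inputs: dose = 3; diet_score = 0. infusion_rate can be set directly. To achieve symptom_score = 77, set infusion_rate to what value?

Substituting into the clearance equation gives clearance = -3*infusion_rate + 15.
symptom_score becomes 12*infusion_rate - 67.
Solve 12*infusion_rate - 67 = 77: infusion_rate = (77 + 67) / 12 = 12.

infusion_rate = 12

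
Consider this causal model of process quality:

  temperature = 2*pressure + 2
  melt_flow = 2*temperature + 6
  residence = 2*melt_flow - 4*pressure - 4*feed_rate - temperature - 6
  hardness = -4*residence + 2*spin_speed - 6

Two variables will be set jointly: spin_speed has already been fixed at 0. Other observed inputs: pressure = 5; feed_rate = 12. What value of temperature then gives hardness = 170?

temperature = 6

With spin_speed held at 0:
Intervening on temperature fixes its value directly, overriding its dependence on pressure.
Substituting into the residence equation gives residence = 3*temperature - 62.
So hardness = -12*temperature + 242.
Solve -12*temperature + 242 = 170: temperature = (170 - 242) / -12 = 6.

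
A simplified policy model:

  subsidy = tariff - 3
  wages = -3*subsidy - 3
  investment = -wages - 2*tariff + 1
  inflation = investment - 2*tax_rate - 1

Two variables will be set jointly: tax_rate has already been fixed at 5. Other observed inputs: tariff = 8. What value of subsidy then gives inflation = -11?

With tax_rate held at 5:
Intervening on subsidy fixes its value directly, overriding its dependence on tariff.
Substituting into the investment equation gives investment = 3*subsidy - 12.
Substituting into the inflation equation gives inflation = 3*subsidy - 23.
Solve 3*subsidy - 23 = -11: subsidy = (-11 + 23) / 3 = 4.

subsidy = 4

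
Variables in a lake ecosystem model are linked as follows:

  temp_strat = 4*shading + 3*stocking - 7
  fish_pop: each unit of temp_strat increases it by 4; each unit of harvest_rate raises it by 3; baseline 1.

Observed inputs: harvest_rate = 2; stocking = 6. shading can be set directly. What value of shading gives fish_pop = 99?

Substituting into the temp_strat equation gives temp_strat = 4*shading + 11.
Substituting into the fish_pop equation gives fish_pop = 16*shading + 51.
Solve 16*shading + 51 = 99: shading = (99 - 51) / 16 = 3.

shading = 3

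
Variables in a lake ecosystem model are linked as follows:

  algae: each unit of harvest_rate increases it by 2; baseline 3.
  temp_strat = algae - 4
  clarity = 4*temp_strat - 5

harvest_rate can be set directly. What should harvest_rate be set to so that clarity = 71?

Substituting into the temp_strat equation gives temp_strat = 2*harvest_rate - 1.
clarity becomes 8*harvest_rate - 9.
Solve 8*harvest_rate - 9 = 71: harvest_rate = (71 + 9) / 8 = 10.

harvest_rate = 10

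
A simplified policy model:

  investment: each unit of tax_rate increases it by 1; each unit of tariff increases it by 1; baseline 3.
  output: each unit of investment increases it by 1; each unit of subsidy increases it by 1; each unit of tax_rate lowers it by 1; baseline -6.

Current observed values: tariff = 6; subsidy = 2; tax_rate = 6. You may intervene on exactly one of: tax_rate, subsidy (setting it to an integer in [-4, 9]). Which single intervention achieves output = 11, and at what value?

Intervening on tax_rate: the paths from tax_rate to output cancel (net effect zero), leaving output = 5; 11 is unreachable this way.
Intervening on subsidy: with other inputs at their observed values, output = subsidy + 3. Solving for 11 gives subsidy = 8, within [-4, 9].

set subsidy = 8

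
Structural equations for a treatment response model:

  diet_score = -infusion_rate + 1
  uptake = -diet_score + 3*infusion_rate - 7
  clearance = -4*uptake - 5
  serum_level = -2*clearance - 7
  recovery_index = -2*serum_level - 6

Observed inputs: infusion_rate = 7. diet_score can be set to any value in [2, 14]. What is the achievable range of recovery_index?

Intervening on diet_score fixes its value directly, overriding its dependence on infusion_rate.
Substituting into the uptake equation gives uptake = -diet_score + 14.
Substituting into the clearance equation gives clearance = 4*diet_score - 61.
This gives serum_level = -8*diet_score + 115.
Substituting into the recovery_index equation gives recovery_index = 16*diet_score - 236.
Linear in diet_score, so extremes are at the endpoints: diet_score = 2 gives recovery_index = -204; diet_score = 14 gives recovery_index = -12.

-204 to -12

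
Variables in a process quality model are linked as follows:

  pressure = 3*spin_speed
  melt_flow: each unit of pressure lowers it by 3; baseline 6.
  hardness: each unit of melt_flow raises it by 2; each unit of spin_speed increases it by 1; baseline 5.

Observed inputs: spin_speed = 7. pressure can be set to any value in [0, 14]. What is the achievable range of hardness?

-60 to 24

Intervening on pressure fixes its value directly, overriding its dependence on spin_speed.
Substituting into the hardness equation gives hardness = -6*pressure + 24.
Linear in pressure, so extremes are at the endpoints: pressure = 0 gives hardness = 24; pressure = 14 gives hardness = -60.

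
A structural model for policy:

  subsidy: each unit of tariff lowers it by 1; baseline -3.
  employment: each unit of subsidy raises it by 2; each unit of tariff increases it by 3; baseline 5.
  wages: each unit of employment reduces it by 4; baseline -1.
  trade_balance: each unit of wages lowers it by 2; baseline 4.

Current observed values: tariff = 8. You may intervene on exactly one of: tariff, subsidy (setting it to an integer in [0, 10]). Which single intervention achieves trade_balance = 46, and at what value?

Intervening on tariff: with other inputs at their observed values, trade_balance = 8*tariff - 2. Solving for 46 gives tariff = 6, within [0, 10].
Intervening on subsidy: trade_balance = 16*subsidy + 238. Reaching 46 requires subsidy = -12, outside [0, 10].

set tariff = 6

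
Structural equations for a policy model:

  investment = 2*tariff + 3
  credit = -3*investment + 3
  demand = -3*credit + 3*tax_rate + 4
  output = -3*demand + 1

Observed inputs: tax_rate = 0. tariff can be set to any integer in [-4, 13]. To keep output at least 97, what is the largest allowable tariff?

tariff = -3

Substituting into the credit equation gives credit = -6*tariff - 6.
So demand = 18*tariff + 22.
Substituting into the output equation gives output = -54*tariff - 65.
Require -54*tariff - 65 ≥ 97, so tariff ≤ -3.
The largest integer in [-4, 13] satisfying this is -3.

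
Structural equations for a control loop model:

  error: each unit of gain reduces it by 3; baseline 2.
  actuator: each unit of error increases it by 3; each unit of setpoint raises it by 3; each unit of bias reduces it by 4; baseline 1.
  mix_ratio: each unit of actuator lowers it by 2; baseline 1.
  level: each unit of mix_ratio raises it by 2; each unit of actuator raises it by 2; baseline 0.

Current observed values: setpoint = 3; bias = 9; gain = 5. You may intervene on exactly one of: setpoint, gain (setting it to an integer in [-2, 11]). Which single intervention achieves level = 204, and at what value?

Intervening on setpoint: level = -6*setpoint + 150. Reaching 204 requires setpoint = -9, outside [-2, 11].
Intervening on gain: with other inputs at their observed values, level = 18*gain + 42. Solving for 204 gives gain = 9, within [-2, 11].

set gain = 9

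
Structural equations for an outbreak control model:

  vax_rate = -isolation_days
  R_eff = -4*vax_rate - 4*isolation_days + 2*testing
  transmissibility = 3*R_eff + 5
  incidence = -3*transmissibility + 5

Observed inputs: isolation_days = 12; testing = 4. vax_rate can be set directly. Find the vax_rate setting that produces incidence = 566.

Intervening on vax_rate fixes its value directly, overriding its dependence on isolation_days.
Substituting into the R_eff equation gives R_eff = -4*vax_rate - 40.
Substituting into the transmissibility equation gives transmissibility = -12*vax_rate - 115.
So incidence = 36*vax_rate + 350.
Solve 36*vax_rate + 350 = 566: vax_rate = (566 - 350) / 36 = 6.

vax_rate = 6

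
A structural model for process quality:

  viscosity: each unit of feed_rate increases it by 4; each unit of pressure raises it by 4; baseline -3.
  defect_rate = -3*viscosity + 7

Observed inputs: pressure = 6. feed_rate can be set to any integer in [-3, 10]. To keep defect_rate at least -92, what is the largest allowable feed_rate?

Substituting into the viscosity equation gives viscosity = 4*feed_rate + 21.
This gives defect_rate = -12*feed_rate - 56.
Require -12*feed_rate - 56 ≥ -92, so feed_rate ≤ 3.
The largest integer in [-3, 10] satisfying this is 3.

feed_rate = 3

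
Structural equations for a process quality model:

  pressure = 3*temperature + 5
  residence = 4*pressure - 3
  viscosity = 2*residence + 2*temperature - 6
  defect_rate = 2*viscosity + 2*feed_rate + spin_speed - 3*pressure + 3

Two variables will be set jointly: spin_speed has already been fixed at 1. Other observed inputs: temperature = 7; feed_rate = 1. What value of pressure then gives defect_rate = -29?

pressure = -3

With spin_speed held at 1:
Intervening on pressure fixes its value directly, overriding its dependence on temperature.
Substituting into the viscosity equation gives viscosity = 8*pressure + 2.
Substituting into the defect_rate equation gives defect_rate = 13*pressure + 10.
Solve 13*pressure + 10 = -29: pressure = (-29 - 10) / 13 = -3.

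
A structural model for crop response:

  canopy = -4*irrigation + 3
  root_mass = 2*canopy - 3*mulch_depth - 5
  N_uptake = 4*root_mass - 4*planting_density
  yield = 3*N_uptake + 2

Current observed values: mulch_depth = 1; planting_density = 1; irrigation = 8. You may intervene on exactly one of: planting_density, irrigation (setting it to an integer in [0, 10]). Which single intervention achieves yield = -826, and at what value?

set planting_density = 3

Intervening on planting_density: with other inputs at their observed values, yield = -12*planting_density - 790. Solving for -826 gives planting_density = 3, within [0, 10].
Intervening on irrigation: yield = -96*irrigation - 34. Reaching -826 requires irrigation = 33/4, not an integer.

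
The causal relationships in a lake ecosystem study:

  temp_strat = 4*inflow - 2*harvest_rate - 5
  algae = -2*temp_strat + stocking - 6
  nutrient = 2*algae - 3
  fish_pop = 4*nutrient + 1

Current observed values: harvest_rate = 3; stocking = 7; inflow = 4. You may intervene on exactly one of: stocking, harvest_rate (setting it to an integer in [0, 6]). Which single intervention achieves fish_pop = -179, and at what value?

Intervening on stocking: fish_pop = 8*stocking - 139. Reaching -179 requires stocking = -5, outside [0, 6].
Intervening on harvest_rate: with other inputs at their observed values, fish_pop = 32*harvest_rate - 179. Solving for -179 gives harvest_rate = 0, within [0, 6].

set harvest_rate = 0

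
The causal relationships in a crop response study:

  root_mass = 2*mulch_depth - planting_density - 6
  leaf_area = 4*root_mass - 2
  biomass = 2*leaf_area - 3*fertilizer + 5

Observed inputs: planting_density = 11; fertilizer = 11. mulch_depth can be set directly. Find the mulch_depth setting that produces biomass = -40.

mulch_depth = 8

Substituting into the root_mass equation gives root_mass = 2*mulch_depth - 17.
Substituting into the leaf_area equation gives leaf_area = 8*mulch_depth - 70.
Substituting into the biomass equation gives biomass = 16*mulch_depth - 168.
Solve 16*mulch_depth - 168 = -40: mulch_depth = (-40 + 168) / 16 = 8.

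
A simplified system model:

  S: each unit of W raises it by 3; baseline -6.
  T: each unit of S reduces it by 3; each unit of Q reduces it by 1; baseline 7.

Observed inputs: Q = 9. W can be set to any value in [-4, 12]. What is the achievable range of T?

-92 to 52

Substituting into the T equation gives T = -9*W + 16.
Linear in W, so extremes are at the endpoints: W = -4 gives T = 52; W = 12 gives T = -92.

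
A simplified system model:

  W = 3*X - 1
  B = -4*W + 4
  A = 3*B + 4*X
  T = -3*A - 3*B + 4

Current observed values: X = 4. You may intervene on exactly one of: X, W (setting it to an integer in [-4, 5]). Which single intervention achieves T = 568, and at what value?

set X = 5

Intervening on X: with other inputs at their observed values, T = 132*X - 92. Solving for 568 gives X = 5, within [-4, 5].
Intervening on W: T = 48*W - 92. Reaching 568 requires W = 55/4, not an integer.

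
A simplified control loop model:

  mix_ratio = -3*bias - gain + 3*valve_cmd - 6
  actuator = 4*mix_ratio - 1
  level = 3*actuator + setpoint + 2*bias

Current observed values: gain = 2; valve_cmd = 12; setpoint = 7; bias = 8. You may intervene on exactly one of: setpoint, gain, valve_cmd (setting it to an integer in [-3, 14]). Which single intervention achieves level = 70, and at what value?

Intervening on setpoint: with other inputs at their observed values, level = setpoint + 61. Solving for 70 gives setpoint = 9, within [-3, 14].
Intervening on gain: level = -12*gain + 92. Reaching 70 requires gain = 11/6, not an integer.
Intervening on valve_cmd: level = 36*valve_cmd - 364. Reaching 70 requires valve_cmd = 217/18, not an integer.

set setpoint = 9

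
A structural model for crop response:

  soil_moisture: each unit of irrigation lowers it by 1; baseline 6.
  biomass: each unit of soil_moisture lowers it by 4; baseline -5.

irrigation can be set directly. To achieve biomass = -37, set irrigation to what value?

Substituting into the biomass equation gives biomass = 4*irrigation - 29.
Solve 4*irrigation - 29 = -37: irrigation = (-37 + 29) / 4 = -2.

irrigation = -2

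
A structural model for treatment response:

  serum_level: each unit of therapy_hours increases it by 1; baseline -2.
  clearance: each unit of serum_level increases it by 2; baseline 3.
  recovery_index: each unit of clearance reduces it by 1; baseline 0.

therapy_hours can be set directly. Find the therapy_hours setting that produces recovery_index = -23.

therapy_hours = 12

Substituting into the clearance equation gives clearance = 2*therapy_hours - 1.
This gives recovery_index = -2*therapy_hours + 1.
Solve -2*therapy_hours + 1 = -23: therapy_hours = (-23 - 1) / -2 = 12.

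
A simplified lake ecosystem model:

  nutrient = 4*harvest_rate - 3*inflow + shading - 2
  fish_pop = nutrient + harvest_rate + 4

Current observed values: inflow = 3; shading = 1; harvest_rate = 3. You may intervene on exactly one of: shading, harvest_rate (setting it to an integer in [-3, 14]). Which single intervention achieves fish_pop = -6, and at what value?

Intervening on shading: fish_pop = shading + 8. Reaching -6 requires shading = -14, outside [-3, 14].
Intervening on harvest_rate: with other inputs at their observed values, fish_pop = 5*harvest_rate - 6. Solving for -6 gives harvest_rate = 0, within [-3, 14].

set harvest_rate = 0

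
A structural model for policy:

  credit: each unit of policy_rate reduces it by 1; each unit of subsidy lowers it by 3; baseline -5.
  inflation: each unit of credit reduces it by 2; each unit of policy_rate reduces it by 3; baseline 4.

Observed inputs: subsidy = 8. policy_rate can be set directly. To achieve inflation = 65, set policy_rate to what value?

policy_rate = -3

Substituting into the credit equation gives credit = -policy_rate - 29.
This gives inflation = -policy_rate + 62.
Solve -policy_rate + 62 = 65: policy_rate = (65 - 62) / -1 = -3.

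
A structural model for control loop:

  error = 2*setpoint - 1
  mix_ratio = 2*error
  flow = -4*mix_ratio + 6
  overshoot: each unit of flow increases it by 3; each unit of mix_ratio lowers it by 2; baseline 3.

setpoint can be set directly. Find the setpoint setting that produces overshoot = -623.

Substituting into the mix_ratio equation gives mix_ratio = 4*setpoint - 2.
Substituting into the flow equation gives flow = -16*setpoint + 14.
Substituting into the overshoot equation gives overshoot = -56*setpoint + 49.
Solve -56*setpoint + 49 = -623: setpoint = (-623 - 49) / -56 = 12.

setpoint = 12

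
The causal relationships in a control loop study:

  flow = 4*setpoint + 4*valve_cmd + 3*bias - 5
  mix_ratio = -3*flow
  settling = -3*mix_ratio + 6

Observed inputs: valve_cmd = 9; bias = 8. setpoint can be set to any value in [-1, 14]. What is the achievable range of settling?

Substituting into the flow equation gives flow = 4*setpoint + 55.
Substituting into the mix_ratio equation gives mix_ratio = -12*setpoint - 165.
settling becomes 36*setpoint + 501.
Linear in setpoint, so extremes are at the endpoints: setpoint = -1 gives settling = 465; setpoint = 14 gives settling = 1005.

465 to 1005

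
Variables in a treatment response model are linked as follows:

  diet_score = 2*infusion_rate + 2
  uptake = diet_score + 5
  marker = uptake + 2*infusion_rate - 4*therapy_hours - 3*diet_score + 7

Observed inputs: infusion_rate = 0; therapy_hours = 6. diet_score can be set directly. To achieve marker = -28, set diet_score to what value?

Intervening on diet_score fixes its value directly, overriding its dependence on infusion_rate.
Substituting into the marker equation gives marker = -2*diet_score - 12.
Solve -2*diet_score - 12 = -28: diet_score = (-28 + 12) / -2 = 8.

diet_score = 8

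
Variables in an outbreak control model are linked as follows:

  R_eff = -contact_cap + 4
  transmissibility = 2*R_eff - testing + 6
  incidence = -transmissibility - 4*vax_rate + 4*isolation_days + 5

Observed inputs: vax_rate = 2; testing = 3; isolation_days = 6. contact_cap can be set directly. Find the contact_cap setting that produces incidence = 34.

contact_cap = 12

Substituting into the transmissibility equation gives transmissibility = -2*contact_cap + 11.
So incidence = 2*contact_cap + 10.
Solve 2*contact_cap + 10 = 34: contact_cap = (34 - 10) / 2 = 12.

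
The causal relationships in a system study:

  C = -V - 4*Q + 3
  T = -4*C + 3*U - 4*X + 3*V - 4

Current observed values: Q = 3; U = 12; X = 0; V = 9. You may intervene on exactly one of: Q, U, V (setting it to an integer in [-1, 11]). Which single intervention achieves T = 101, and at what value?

Intervening on Q: T = 16*Q + 83. Reaching 101 requires Q = 9/8, not an integer.
Intervening on U: with other inputs at their observed values, T = 3*U + 95. Solving for 101 gives U = 2, within [-1, 11].
Intervening on V: T = 7*V + 68. Reaching 101 requires V = 33/7, not an integer.

set U = 2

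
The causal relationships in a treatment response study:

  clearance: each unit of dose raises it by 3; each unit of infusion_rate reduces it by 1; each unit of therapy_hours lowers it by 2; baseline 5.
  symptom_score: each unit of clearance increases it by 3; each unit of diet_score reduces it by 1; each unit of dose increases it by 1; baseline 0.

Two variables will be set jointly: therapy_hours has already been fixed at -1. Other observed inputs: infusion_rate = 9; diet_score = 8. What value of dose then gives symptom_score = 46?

With therapy_hours held at -1:
Substituting into the clearance equation gives clearance = 3*dose - 2.
Substituting into the symptom_score equation gives symptom_score = 10*dose - 14.
Solve 10*dose - 14 = 46: dose = (46 + 14) / 10 = 6.

dose = 6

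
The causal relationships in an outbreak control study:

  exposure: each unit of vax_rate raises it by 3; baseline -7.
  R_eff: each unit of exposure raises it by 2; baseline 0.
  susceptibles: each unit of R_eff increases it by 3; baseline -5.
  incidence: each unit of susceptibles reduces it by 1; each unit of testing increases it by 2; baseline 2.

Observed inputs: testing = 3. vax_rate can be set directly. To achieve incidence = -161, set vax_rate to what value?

Substituting into the R_eff equation gives R_eff = 6*vax_rate - 14.
Substituting into the susceptibles equation gives susceptibles = 18*vax_rate - 47.
Substituting into the incidence equation gives incidence = -18*vax_rate + 55.
Solve -18*vax_rate + 55 = -161: vax_rate = (-161 - 55) / -18 = 12.

vax_rate = 12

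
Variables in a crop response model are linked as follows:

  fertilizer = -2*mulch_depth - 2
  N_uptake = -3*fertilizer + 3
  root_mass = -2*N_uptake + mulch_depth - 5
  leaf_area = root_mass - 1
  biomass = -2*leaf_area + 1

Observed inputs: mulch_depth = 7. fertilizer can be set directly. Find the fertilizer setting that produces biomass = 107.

fertilizer = -8

Intervening on fertilizer fixes its value directly, overriding its dependence on mulch_depth.
Substituting into the root_mass equation gives root_mass = 6*fertilizer - 4.
Substituting into the leaf_area equation gives leaf_area = 6*fertilizer - 5.
Substituting into the biomass equation gives biomass = -12*fertilizer + 11.
Solve -12*fertilizer + 11 = 107: fertilizer = (107 - 11) / -12 = -8.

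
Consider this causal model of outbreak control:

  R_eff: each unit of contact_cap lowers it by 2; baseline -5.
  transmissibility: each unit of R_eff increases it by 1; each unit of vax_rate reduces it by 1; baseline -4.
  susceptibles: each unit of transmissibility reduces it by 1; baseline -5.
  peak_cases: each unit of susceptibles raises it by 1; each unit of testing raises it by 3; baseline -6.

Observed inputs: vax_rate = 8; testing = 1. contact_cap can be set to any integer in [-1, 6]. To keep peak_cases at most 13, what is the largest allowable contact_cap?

contact_cap = 2

Substituting into the transmissibility equation gives transmissibility = -2*contact_cap - 17.
Substituting into the susceptibles equation gives susceptibles = 2*contact_cap + 12.
Substituting into the peak_cases equation gives peak_cases = 2*contact_cap + 9.
Require 2*contact_cap + 9 ≤ 13, so contact_cap ≤ 2.
The largest integer in [-1, 6] satisfying this is 2.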